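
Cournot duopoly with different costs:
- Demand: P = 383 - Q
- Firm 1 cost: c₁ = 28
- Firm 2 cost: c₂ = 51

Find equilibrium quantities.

q₁* = 126.0, q₂* = 103.0

Work:
Reaction: q₁ = (383 - 28 - q₂)/2
Reaction: q₂ = (383 - 51 - q₁)/2
Solve simultaneously:
q₁* = (383 - 2×28 + 51)/3 = 126.0
q₂* = (383 - 2×51 + 28)/3 = 103.0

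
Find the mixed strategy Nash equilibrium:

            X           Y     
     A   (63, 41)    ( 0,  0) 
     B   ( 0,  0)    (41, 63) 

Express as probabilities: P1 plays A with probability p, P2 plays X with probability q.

p = 0.6058, q = 0.3942

Work:
Find probabilities that make opponent indifferent:
P2 chooses q to make P1 indifferent between A and B
P1 chooses p to make P2 indifferent between X and Y
Mixed NE: P1 plays (A: 0.6058, B: 0.3942), P2 plays (X: 0.3942, Y: 0.6058)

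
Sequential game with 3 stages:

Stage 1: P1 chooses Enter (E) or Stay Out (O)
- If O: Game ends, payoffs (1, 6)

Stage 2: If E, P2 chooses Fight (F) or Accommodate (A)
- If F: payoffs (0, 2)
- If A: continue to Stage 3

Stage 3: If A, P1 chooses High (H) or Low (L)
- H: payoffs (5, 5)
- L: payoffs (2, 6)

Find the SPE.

SPE: (E, A, H); Outcome (5, 5)

Work:
Stage 3: P1 chooses H (5 vs 2)
Stage 2: P2: F->2, A->5 (anticipating H). Choose A
Stage 1: P1: O->1, E->5 (anticipating A, H). Choose E
SPE path: E -> A -> H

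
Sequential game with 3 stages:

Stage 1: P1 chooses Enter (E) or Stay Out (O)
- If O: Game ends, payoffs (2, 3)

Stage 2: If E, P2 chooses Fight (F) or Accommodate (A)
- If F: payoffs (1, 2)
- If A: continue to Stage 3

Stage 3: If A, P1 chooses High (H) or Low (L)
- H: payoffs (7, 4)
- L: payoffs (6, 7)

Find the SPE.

SPE: (E, A, H); Outcome (7, 4)

Work:
Stage 3: P1 chooses H (7 vs 6)
Stage 2: P2: F->2, A->4 (anticipating H). Choose A
Stage 1: P1: O->2, E->7 (anticipating A, H). Choose E
SPE path: E -> A -> H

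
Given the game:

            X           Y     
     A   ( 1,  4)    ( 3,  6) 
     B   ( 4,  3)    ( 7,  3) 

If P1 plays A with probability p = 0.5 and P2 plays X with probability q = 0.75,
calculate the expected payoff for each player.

E[P1] = 3.125, E[P2] = 3.75

Work:
E[P1] = p·q·π₁(A,X) + p·(1-q)·π₁(A,Y) + (1-p)·q·π₁(B,X) + (1-p)·(1-q)·π₁(B,Y)
= 0.5·0.75·1 + 0.5·0.25·3 + 0.5·0.75·4 + 0.5·0.25·7
= 3.125

E[P2] = 3.75 (similar calculation)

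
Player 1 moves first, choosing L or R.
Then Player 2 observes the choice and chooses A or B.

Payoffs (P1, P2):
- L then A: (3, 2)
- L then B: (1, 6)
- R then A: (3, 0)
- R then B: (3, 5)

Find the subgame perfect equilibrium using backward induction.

P1 plays R, P2 plays B after L and B after R; Payoff (3, 5)

Work:
Backward induction:
After L: P2 chooses B → P1 gets 1
After R: P2 chooses B → P1 gets 3
P1 chooses R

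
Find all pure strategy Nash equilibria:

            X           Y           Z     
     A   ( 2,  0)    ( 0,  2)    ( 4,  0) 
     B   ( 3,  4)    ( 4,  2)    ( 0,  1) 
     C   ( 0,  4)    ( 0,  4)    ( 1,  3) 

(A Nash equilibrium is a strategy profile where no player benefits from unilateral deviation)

Nash equilibrium: (B, X)

Work:
Best responses:
  P1 vs X: payoffs [2, 3, 0] → best response B (payoff 3)
  P1 vs Y: payoffs [0, 4, 0] → best response B (payoff 4)
  P1 vs Z: payoffs [4, 0, 1] → best response A (payoff 4)
  P2 vs A: payoffs [0, 2, 0] → best response Y (payoff 2)
  P2 vs B: payoffs [4, 2, 1] → best response X (payoff 4)
  P2 vs C: payoffs [4, 4, 3] → best response X/Y (payoff 4)
Mutual best responses: (B,X) → Nash equilibria.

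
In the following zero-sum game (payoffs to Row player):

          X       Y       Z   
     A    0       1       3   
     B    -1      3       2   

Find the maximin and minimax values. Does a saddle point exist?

Maximin = 0, Minimax = 0, Saddle: True

Work:
Row minimums: [0, -1] → maximin = 0
Column maximums: [0, 3, 3] → minimax = 0
Saddle point exists! Game value = 0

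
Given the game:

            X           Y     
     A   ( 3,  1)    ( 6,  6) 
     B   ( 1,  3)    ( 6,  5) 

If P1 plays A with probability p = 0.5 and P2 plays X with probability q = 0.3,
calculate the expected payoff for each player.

E[P1] = 4.8, E[P2] = 4.45

Work:
E[P1] = p·q·π₁(A,X) + p·(1-q)·π₁(A,Y) + (1-p)·q·π₁(B,X) + (1-p)·(1-q)·π₁(B,Y)
= 0.5·0.3·3 + 0.5·0.7·6 + 0.5·0.3·1 + 0.5·0.7·6
= 4.8

E[P2] = 4.45 (similar calculation)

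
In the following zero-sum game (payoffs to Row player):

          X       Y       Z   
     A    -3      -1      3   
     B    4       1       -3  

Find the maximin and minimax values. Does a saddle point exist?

Maximin = -3, Minimax = 1, Saddle: False

Work:
Row minimums: [-3, -3] → maximin = -3
Column maximums: [4, 1, 3] → minimax = 1
No saddle point (maximin ≠ minimax). Mixed strategy needed.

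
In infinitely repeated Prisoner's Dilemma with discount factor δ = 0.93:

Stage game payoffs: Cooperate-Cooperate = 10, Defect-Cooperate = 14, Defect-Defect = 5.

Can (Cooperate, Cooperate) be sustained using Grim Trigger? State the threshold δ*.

δ* = 0.4444; since δ = 0.93 ≥ 0.4444, cooperation can be sustained

Work:
For Grim Trigger:
Cooperate forever: 10/(1-δ)
Defect then punished: 14 + 5·δ/(1-δ)
Need: 10/(1-δ) ≥ 14 + 5·δ/(1-δ)
Solving: δ ≥ (T-R)/(T-P) = (14-10)/(14-5) = 0.4444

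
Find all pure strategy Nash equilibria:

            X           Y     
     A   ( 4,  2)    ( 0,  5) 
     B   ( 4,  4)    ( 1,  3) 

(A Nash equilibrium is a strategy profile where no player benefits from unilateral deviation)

Nash equilibrium: (B, X)

Work:
Best responses:
  P1 vs X: payoffs [4, 4] → best response A/B (payoff 4)
  P1 vs Y: payoffs [0, 1] → best response B (payoff 1)
  P2 vs A: payoffs [2, 5] → best response Y (payoff 5)
  P2 vs B: payoffs [4, 3] → best response X (payoff 4)
Mutual best responses: (B,X) → Nash equilibria.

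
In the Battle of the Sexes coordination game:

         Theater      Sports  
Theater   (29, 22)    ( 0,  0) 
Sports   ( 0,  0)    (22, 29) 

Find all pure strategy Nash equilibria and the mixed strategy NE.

Pure NE: (Theater, Theater) and (Sports, Sports); Mixed NE: p = 0.5686, q = 0.4314

Work:
Check pure NE:
(Theater, Theater): (29, 22) - no unilateral deviation beneficial
(Sports, Sports): (22, 29) - no unilateral deviation beneficial
Mixed NE: P1 plays Theater with p = 0.5686, P2 plays Theater with q = 0.4314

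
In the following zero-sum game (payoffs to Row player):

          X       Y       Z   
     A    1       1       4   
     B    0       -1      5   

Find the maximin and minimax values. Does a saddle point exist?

Maximin = 1, Minimax = 1, Saddle: True

Work:
Row minimums: [1, -1] → maximin = 1
Column maximums: [1, 1, 5] → minimax = 1
Saddle point exists! Game value = 1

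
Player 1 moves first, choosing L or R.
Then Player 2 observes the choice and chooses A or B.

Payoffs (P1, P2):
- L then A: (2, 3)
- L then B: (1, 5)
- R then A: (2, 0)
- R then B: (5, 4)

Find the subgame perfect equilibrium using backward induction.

P1 plays R, P2 plays B after L and B after R; Payoff (5, 4)

Work:
Backward induction:
After L: P2 chooses B → P1 gets 1
After R: P2 chooses B → P1 gets 5
P1 chooses R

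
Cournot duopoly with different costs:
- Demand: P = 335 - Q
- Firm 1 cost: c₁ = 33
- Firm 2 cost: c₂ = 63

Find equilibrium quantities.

q₁* = 110.67, q₂* = 80.67

Work:
Reaction: q₁ = (335 - 33 - q₂)/2
Reaction: q₂ = (335 - 63 - q₁)/2
Solve simultaneously:
q₁* = (335 - 2×33 + 63)/3 = 110.67
q₂* = (335 - 2×63 + 33)/3 = 80.67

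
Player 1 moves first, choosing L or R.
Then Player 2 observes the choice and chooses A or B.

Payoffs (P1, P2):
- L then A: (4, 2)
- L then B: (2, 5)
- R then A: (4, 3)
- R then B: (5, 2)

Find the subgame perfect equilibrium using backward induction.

P1 plays R, P2 plays B after L and A after R; Payoff (4, 3)

Work:
Backward induction:
After L: P2 chooses B → P1 gets 2
After R: P2 chooses A → P1 gets 4
P1 chooses R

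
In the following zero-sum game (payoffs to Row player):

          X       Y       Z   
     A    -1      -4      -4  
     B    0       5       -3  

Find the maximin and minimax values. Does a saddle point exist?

Maximin = -3, Minimax = -3, Saddle: True

Work:
Row minimums: [-4, -3] → maximin = -3
Column maximums: [0, 5, -3] → minimax = -3
Saddle point exists! Game value = -3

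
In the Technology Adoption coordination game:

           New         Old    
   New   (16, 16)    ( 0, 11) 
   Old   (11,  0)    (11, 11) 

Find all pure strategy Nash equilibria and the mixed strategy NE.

Pure NE: (New, New) and (Old, Old); Mixed NE: p = 0.6875, q = 0.6875

Work:
Check pure NE:
(New, New): (16, 16) - no unilateral deviation beneficial
(Old, Old): (11, 11) - no unilateral deviation beneficial
Mixed NE: P1 plays New with p = 0.6875, P2 plays New with q = 0.6875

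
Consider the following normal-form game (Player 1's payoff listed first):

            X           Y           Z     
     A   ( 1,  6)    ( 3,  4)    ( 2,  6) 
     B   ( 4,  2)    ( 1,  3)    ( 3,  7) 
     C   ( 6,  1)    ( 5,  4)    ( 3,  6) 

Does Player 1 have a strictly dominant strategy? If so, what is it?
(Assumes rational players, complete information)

No strictly dominant strategy exists for Player 1

Work:
A strategy strictly dominates another if it gives a strictly higher payoff against every opponent action. Compare each pair of P1's strategies column-by-column:
  A vs B: [1 vs 4, 3 vs 1, 2 vs 3] → A does not strictly dominate B (column X: 1 ≤ 4)
  A vs C: [1 vs 6, 3 vs 5, 2 vs 3] → A does not strictly dominate C (column X: 1 ≤ 6)
  B vs A: [4 vs 1, 1 vs 3, 3 vs 2] → B does not strictly dominate A (column Y: 1 ≤ 3)
  B vs C: [4 vs 6, 1 vs 5, 3 vs 3] → B does not strictly dominate C (column X: 4 ≤ 6)
  C vs A: [6 vs 1, 5 vs 3, 3 vs 2] → C strictly dominates A
  C vs B: [6 vs 4, 5 vs 1, 3 vs 3] → C does not strictly dominate B (column Z: 3 ≤ 3)
No single strategy strictly dominates all others → no strictly dominant strategy.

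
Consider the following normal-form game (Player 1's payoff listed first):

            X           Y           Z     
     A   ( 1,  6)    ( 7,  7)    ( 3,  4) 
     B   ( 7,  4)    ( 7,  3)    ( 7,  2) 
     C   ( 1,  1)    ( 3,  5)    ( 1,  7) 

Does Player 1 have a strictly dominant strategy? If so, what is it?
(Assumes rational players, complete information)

No strictly dominant strategy exists for Player 1

Work:
A strategy strictly dominates another if it gives a strictly higher payoff against every opponent action. Compare each pair of P1's strategies column-by-column:
  A vs B: [1 vs 7, 7 vs 7, 3 vs 7] → A does not strictly dominate B (column X: 1 ≤ 7)
  A vs C: [1 vs 1, 7 vs 3, 3 vs 1] → A does not strictly dominate C (column X: 1 ≤ 1)
  B vs A: [7 vs 1, 7 vs 7, 7 vs 3] → B does not strictly dominate A (column Y: 7 ≤ 7)
  B vs C: [7 vs 1, 7 vs 3, 7 vs 1] → B strictly dominates C
  C vs A: [1 vs 1, 3 vs 7, 1 vs 3] → C does not strictly dominate A (column X: 1 ≤ 1)
  C vs B: [1 vs 7, 3 vs 7, 1 vs 7] → C does not strictly dominate B (column X: 1 ≤ 7)
No single strategy strictly dominates all others → no strictly dominant strategy.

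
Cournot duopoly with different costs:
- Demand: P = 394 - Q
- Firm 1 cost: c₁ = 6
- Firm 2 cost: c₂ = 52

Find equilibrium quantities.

q₁* = 144.67, q₂* = 98.67

Work:
Reaction: q₁ = (394 - 6 - q₂)/2
Reaction: q₂ = (394 - 52 - q₁)/2
Solve simultaneously:
q₁* = (394 - 2×6 + 52)/3 = 144.67
q₂* = (394 - 2×52 + 6)/3 = 98.67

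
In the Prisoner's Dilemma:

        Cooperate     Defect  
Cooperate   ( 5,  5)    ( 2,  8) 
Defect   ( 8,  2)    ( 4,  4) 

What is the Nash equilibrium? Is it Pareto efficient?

(Defect, Defect) is NE; not Pareto efficient

Work:
Defect dominates Cooperate for both players:
If P2 cooperates: Defect (8) > Cooperate (5)
If P2 defects: Defect (4) > Cooperate (2)
NE: (Defect, Defect) with payoff (4, 4)
But (Cooperate, Cooperate) = (5, 5) Pareto dominates (4, 4)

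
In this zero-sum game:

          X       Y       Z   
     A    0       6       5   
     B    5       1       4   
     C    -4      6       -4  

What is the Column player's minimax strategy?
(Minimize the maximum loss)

Column should play X or Z (all achieve the minimum), value = 5

Work:
Column player minimizes Row's maximum payoff:
Column X: max payoff to Row = 5
Column Y: max payoff to Row = 6
Column Z: max payoff to Row = 5
Minimum is 5, achieved by columns X, Z (tied).
Each of X or Z is a minimax strategy.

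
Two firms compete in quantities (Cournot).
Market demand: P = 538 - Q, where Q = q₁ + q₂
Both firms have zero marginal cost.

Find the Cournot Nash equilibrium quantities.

q₁* = q₂* = 179.33; P* = 179.33

Work:
Profit: π_i = P·q_i = (a - q_i - q_j)·q_i
FOC: ∂π_i/∂q_i = a - 2q_i - q_j = 0
Reaction function: q_i = (538 - q_j)/2
Symmetry: q* = 538/3 = 179.33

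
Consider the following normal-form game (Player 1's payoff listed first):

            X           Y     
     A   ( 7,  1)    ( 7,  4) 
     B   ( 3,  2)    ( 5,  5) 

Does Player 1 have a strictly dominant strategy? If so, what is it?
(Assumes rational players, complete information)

Yes, Player 1's strictly dominant strategy is A

Work:
A strategy strictly dominates another if it gives a strictly higher payoff against every opponent action. Compare each pair of P1's strategies column-by-column:
  A vs B: [7 vs 3, 7 vs 5] → A strictly dominates B
  B vs A: [3 vs 7, 5 vs 7] → B does not strictly dominate A (column X: 3 ≤ 7)
A strictly dominates every other strategy → strictly dominant.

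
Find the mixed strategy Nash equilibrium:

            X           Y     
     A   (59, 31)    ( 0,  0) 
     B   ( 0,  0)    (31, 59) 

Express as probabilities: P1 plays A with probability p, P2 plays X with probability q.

p = 0.6556, q = 0.3444

Work:
Find probabilities that make opponent indifferent:
P2 chooses q to make P1 indifferent between A and B
P1 chooses p to make P2 indifferent between X and Y
Mixed NE: P1 plays (A: 0.6556, B: 0.3444), P2 plays (X: 0.3444, Y: 0.6556)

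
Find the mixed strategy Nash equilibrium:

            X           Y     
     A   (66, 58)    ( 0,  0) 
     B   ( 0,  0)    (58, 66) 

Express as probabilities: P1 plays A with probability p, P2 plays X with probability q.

p = 0.5323, q = 0.4677

Work:
Find probabilities that make opponent indifferent:
P2 chooses q to make P1 indifferent between A and B
P1 chooses p to make P2 indifferent between X and Y
Mixed NE: P1 plays (A: 0.5323, B: 0.4677), P2 plays (X: 0.4677, Y: 0.5323)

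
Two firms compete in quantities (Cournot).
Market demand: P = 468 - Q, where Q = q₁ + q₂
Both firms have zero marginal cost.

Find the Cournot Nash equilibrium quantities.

q₁* = q₂* = 156.0; P* = 156.0

Work:
Profit: π_i = P·q_i = (a - q_i - q_j)·q_i
FOC: ∂π_i/∂q_i = a - 2q_i - q_j = 0
Reaction function: q_i = (468 - q_j)/2
Symmetry: q* = 468/3 = 156.0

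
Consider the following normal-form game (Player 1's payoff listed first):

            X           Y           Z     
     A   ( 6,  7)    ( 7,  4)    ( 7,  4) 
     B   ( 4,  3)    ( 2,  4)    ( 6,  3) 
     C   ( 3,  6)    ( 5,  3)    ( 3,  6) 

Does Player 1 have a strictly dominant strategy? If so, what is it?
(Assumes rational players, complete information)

Yes, Player 1's strictly dominant strategy is A

Work:
A strategy strictly dominates another if it gives a strictly higher payoff against every opponent action. Compare each pair of P1's strategies column-by-column:
  A vs B: [6 vs 4, 7 vs 2, 7 vs 6] → A strictly dominates B
  A vs C: [6 vs 3, 7 vs 5, 7 vs 3] → A strictly dominates C
  B vs A: [4 vs 6, 2 vs 7, 6 vs 7] → B does not strictly dominate A (column X: 4 ≤ 6)
  B vs C: [4 vs 3, 2 vs 5, 6 vs 3] → B does not strictly dominate C (column Y: 2 ≤ 5)
  C vs A: [3 vs 6, 5 vs 7, 3 vs 7] → C does not strictly dominate A (column X: 3 ≤ 6)
  C vs B: [3 vs 4, 5 vs 2, 3 vs 6] → C does not strictly dominate B (column X: 3 ≤ 4)
A strictly dominates every other strategy → strictly dominant.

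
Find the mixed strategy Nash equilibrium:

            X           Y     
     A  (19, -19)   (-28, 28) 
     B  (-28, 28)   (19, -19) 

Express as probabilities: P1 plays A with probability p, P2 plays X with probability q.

p = 0.5, q = 0.5

Work:
Find probabilities that make opponent indifferent:
P2 chooses q to make P1 indifferent between A and B
P1 chooses p to make P2 indifferent between X and Y
Mixed NE: P1 plays (A: 0.5, B: 0.5), P2 plays (X: 0.5, Y: 0.5)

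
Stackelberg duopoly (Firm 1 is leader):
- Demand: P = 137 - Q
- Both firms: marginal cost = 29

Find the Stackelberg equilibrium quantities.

q₁* (leader) = 54.0, q₂* (follower) = 27.0

Work:
Follower's reaction: q₂ = (a - c - q₁)/2
Leader substitutes: π₁ = q₁·(a - q₁ - (a-c-q₁)/2 - c)
FOC: q₁* = (137 - 29)/2 = 54.00
Then: q₂* = (137 - 29 - 54.0)/2 = 27.00
Leader has first-mover advantage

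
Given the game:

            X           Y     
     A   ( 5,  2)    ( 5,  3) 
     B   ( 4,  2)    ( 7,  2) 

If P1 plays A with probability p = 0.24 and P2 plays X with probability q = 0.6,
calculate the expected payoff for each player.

E[P1] = 5.152, E[P2] = 2.096

Work:
E[P1] = p·q·π₁(A,X) + p·(1-q)·π₁(A,Y) + (1-p)·q·π₁(B,X) + (1-p)·(1-q)·π₁(B,Y)
= 0.24·0.6·5 + 0.24·0.4·5 + 0.76·0.6·4 + 0.76·0.4·7
= 5.152

E[P2] = 2.096 (similar calculation)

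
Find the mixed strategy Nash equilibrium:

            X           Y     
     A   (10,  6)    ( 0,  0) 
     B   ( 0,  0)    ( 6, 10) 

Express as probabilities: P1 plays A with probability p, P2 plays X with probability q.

p = 0.625, q = 0.375

Work:
Find probabilities that make opponent indifferent:
P2 chooses q to make P1 indifferent between A and B
P1 chooses p to make P2 indifferent between X and Y
Mixed NE: P1 plays (A: 0.625, B: 0.375), P2 plays (X: 0.375, Y: 0.625)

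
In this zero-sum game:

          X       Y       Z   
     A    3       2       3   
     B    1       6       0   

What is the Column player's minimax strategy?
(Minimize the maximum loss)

Column should play X or Z (all achieve the minimum), value = 3

Work:
Column player minimizes Row's maximum payoff:
Column X: max payoff to Row = 3
Column Y: max payoff to Row = 6
Column Z: max payoff to Row = 3
Minimum is 3, achieved by columns X, Z (tied).
Each of X or Z is a minimax strategy.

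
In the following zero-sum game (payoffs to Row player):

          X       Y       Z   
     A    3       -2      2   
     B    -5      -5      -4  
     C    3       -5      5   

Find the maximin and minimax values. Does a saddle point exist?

Maximin = -2, Minimax = -2, Saddle: True

Work:
Row minimums: [-2, -5, -5] → maximin = -2
Column maximums: [3, -2, 5] → minimax = -2
Saddle point exists! Game value = -2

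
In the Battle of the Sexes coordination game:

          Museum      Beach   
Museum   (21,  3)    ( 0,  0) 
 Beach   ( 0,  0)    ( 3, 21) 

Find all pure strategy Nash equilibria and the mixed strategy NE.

Pure NE: (Museum, Museum) and (Beach, Beach); Mixed NE: p = 0.875, q = 0.125

Work:
Check pure NE:
(Museum, Museum): (21, 3) - no unilateral deviation beneficial
(Beach, Beach): (3, 21) - no unilateral deviation beneficial
Mixed NE: P1 plays Museum with p = 0.875, P2 plays Museum with q = 0.125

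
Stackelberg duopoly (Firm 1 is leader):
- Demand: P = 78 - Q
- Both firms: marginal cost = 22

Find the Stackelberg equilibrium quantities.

q₁* (leader) = 28.0, q₂* (follower) = 14.0

Work:
Follower's reaction: q₂ = (a - c - q₁)/2
Leader substitutes: π₁ = q₁·(a - q₁ - (a-c-q₁)/2 - c)
FOC: q₁* = (78 - 22)/2 = 28.00
Then: q₂* = (78 - 22 - 28.0)/2 = 14.00
Leader has first-mover advantage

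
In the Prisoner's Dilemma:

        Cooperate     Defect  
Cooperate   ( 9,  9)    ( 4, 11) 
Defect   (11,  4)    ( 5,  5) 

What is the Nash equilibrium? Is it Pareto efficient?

(Defect, Defect) is NE; not Pareto efficient

Work:
Defect dominates Cooperate for both players:
If P2 cooperates: Defect (11) > Cooperate (9)
If P2 defects: Defect (5) > Cooperate (4)
NE: (Defect, Defect) with payoff (5, 5)
But (Cooperate, Cooperate) = (9, 9) Pareto dominates (5, 5)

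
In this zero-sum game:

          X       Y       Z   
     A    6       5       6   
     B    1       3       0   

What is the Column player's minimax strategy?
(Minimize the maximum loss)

Column should play Y, value = 5

Work:
Column player minimizes Row's maximum payoff:
Column X: max payoff to Row = 6
Column Y: max payoff to Row = 5
Column Z: max payoff to Row = 6
Minimum is 5, achieved by column Y.
Minimax strategy: Y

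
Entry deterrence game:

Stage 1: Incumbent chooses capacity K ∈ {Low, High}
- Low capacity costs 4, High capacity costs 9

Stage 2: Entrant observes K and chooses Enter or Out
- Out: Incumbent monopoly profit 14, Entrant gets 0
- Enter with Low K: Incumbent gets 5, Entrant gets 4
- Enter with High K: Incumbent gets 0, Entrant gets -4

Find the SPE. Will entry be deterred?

SPE: (High, Enter|Low, Out|High); Entry deterred. Incumbent net profit = 5

Work:
After Low K: Entrant enters (4 > 0)
After High K: Entrant stays out (-4 < 0)
Incumbent: Low → 5−4=1, High → 14−9=5
Incumbent chooses High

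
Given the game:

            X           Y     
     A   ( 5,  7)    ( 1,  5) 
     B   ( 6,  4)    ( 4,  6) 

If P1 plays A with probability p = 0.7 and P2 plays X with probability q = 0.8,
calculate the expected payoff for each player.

E[P1] = 4.62, E[P2] = 5.94

Work:
E[P1] = p·q·π₁(A,X) + p·(1-q)·π₁(A,Y) + (1-p)·q·π₁(B,X) + (1-p)·(1-q)·π₁(B,Y)
= 0.7·0.8·5 + 0.7·0.2·1 + 0.3·0.8·6 + 0.3·0.2·4
= 4.62

E[P2] = 5.94 (similar calculation)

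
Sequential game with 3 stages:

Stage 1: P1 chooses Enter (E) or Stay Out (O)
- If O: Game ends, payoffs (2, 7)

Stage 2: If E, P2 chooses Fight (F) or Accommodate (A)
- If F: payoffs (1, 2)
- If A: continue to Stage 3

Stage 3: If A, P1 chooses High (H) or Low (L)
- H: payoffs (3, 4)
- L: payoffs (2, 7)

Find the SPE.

SPE: (E, A, H); Outcome (3, 4)

Work:
Stage 3: P1 chooses H (3 vs 2)
Stage 2: P2: F->2, A->4 (anticipating H). Choose A
Stage 1: P1: O->2, E->3 (anticipating A, H). Choose E
SPE path: E -> A -> H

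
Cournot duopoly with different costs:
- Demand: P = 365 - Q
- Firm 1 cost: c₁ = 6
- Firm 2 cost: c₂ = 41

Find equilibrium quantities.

q₁* = 131.33, q₂* = 96.33

Work:
Reaction: q₁ = (365 - 6 - q₂)/2
Reaction: q₂ = (365 - 41 - q₁)/2
Solve simultaneously:
q₁* = (365 - 2×6 + 41)/3 = 131.33
q₂* = (365 - 2×41 + 6)/3 = 96.33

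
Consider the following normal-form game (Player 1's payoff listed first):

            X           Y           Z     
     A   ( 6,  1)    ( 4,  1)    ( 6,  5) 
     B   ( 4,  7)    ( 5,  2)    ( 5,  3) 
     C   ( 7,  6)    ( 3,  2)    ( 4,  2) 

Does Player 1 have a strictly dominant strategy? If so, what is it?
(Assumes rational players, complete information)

No strictly dominant strategy exists for Player 1

Work:
A strategy strictly dominates another if it gives a strictly higher payoff against every opponent action. Compare each pair of P1's strategies column-by-column:
  A vs B: [6 vs 4, 4 vs 5, 6 vs 5] → A does not strictly dominate B (column Y: 4 ≤ 5)
  A vs C: [6 vs 7, 4 vs 3, 6 vs 4] → A does not strictly dominate C (column X: 6 ≤ 7)
  B vs A: [4 vs 6, 5 vs 4, 5 vs 6] → B does not strictly dominate A (column X: 4 ≤ 6)
  B vs C: [4 vs 7, 5 vs 3, 5 vs 4] → B does not strictly dominate C (column X: 4 ≤ 7)
  C vs A: [7 vs 6, 3 vs 4, 4 vs 6] → C does not strictly dominate A (column Y: 3 ≤ 4)
  C vs B: [7 vs 4, 3 vs 5, 4 vs 5] → C does not strictly dominate B (column Y: 3 ≤ 5)
No single strategy strictly dominates all others → no strictly dominant strategy.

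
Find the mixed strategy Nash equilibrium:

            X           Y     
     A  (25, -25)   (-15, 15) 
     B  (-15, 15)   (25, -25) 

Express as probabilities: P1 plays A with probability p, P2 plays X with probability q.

p = 0.5, q = 0.5

Work:
Find probabilities that make opponent indifferent:
P2 chooses q to make P1 indifferent between A and B
P1 chooses p to make P2 indifferent between X and Y
Mixed NE: P1 plays (A: 0.5, B: 0.5), P2 plays (X: 0.5, Y: 0.5)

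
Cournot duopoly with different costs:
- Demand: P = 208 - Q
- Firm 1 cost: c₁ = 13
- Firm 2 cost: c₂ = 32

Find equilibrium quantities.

q₁* = 71.33, q₂* = 52.33

Work:
Reaction: q₁ = (208 - 13 - q₂)/2
Reaction: q₂ = (208 - 32 - q₁)/2
Solve simultaneously:
q₁* = (208 - 2×13 + 32)/3 = 71.33
q₂* = (208 - 2×32 + 13)/3 = 52.33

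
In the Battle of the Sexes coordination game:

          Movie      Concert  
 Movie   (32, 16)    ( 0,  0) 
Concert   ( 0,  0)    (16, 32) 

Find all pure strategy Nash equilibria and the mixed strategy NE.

Pure NE: (Movie, Movie) and (Concert, Concert); Mixed NE: p = 0.6667, q = 0.3333

Work:
Check pure NE:
(Movie, Movie): (32, 16) - no unilateral deviation beneficial
(Concert, Concert): (16, 32) - no unilateral deviation beneficial
Mixed NE: P1 plays Movie with p = 0.6667, P2 plays Movie with q = 0.3333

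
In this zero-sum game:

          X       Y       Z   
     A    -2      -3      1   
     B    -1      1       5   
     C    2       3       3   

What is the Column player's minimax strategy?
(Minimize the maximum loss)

Column should play X, value = 2

Work:
Column player minimizes Row's maximum payoff:
Column X: max payoff to Row = 2
Column Y: max payoff to Row = 3
Column Z: max payoff to Row = 5
Minimum is 2, achieved by column X.
Minimax strategy: X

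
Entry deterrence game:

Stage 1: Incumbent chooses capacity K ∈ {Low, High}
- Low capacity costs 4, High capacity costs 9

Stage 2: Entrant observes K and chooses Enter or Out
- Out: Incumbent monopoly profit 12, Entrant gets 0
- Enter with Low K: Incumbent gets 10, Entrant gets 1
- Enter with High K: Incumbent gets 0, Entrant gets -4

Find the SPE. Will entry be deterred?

SPE: (Low, Enter|Low, Out|High); Entry not deterred. Incumbent net profit = 6, Entrant gets 1

Work:
After Low K: Entrant enters (1 > 0)
After High K: Entrant stays out (-4 < 0)
Incumbent: Low → 10−4=6, High → 12−9=3
Incumbent chooses Low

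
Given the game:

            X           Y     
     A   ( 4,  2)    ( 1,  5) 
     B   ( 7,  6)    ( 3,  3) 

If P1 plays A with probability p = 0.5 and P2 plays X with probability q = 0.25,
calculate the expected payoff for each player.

E[P1] = 2.875, E[P2] = 4.0

Work:
E[P1] = p·q·π₁(A,X) + p·(1-q)·π₁(A,Y) + (1-p)·q·π₁(B,X) + (1-p)·(1-q)·π₁(B,Y)
= 0.5·0.25·4 + 0.5·0.75·1 + 0.5·0.25·7 + 0.5·0.75·3
= 2.875

E[P2] = 4.0 (similar calculation)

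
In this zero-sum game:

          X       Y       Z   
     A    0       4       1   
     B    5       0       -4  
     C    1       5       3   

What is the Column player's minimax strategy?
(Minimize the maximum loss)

Column should play Z, value = 3

Work:
Column player minimizes Row's maximum payoff:
Column X: max payoff to Row = 5
Column Y: max payoff to Row = 5
Column Z: max payoff to Row = 3
Minimum is 3, achieved by column Z.
Minimax strategy: Z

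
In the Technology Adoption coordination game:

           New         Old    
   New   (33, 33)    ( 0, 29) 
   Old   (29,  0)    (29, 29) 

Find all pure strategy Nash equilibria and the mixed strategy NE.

Pure NE: (New, New) and (Old, Old); Mixed NE: p = 0.8788, q = 0.8788

Work:
Check pure NE:
(New, New): (33, 33) - no unilateral deviation beneficial
(Old, Old): (29, 29) - no unilateral deviation beneficial
Mixed NE: P1 plays New with p = 0.8788, P2 plays New with q = 0.8788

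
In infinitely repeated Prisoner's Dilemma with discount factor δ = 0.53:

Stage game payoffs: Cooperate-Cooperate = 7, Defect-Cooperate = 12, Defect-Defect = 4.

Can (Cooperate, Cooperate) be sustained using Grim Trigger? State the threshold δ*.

δ* = 0.625; since δ = 0.53 < 0.625, cooperation cannot be sustained

Work:
For Grim Trigger:
Cooperate forever: 7/(1-δ)
Defect then punished: 12 + 4·δ/(1-δ)
Need: 7/(1-δ) ≥ 12 + 4·δ/(1-δ)
Solving: δ ≥ (T-R)/(T-P) = (12-7)/(12-4) = 0.625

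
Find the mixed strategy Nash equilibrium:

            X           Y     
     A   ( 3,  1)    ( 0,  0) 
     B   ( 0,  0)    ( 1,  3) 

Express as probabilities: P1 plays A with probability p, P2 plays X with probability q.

p = 0.75, q = 0.25

Work:
Find probabilities that make opponent indifferent:
P2 chooses q to make P1 indifferent between A and B
P1 chooses p to make P2 indifferent between X and Y
Mixed NE: P1 plays (A: 0.75, B: 0.25), P2 plays (X: 0.25, Y: 0.75)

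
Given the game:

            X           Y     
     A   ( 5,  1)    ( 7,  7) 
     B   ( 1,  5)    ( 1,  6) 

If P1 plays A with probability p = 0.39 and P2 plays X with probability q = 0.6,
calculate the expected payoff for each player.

E[P1] = 2.872, E[P2] = 4.62

Work:
E[P1] = p·q·π₁(A,X) + p·(1-q)·π₁(A,Y) + (1-p)·q·π₁(B,X) + (1-p)·(1-q)·π₁(B,Y)
= 0.39·0.6·5 + 0.39·0.4·7 + 0.61·0.6·1 + 0.61·0.4·1
= 2.872

E[P2] = 4.62 (similar calculation)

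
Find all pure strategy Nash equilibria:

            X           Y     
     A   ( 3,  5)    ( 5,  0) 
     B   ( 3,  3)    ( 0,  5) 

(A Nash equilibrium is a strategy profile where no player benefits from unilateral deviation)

Nash equilibrium: (A, X)

Work:
Best responses:
  P1 vs X: payoffs [3, 3] → best response A/B (payoff 3)
  P1 vs Y: payoffs [5, 0] → best response A (payoff 5)
  P2 vs A: payoffs [5, 0] → best response X (payoff 5)
  P2 vs B: payoffs [3, 5] → best response Y (payoff 5)
Mutual best responses: (A,X) → Nash equilibria.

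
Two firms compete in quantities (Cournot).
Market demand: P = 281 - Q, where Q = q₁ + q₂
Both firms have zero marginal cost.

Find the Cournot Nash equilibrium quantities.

q₁* = q₂* = 93.67; P* = 93.67

Work:
Profit: π_i = P·q_i = (a - q_i - q_j)·q_i
FOC: ∂π_i/∂q_i = a - 2q_i - q_j = 0
Reaction function: q_i = (281 - q_j)/2
Symmetry: q* = 281/3 = 93.67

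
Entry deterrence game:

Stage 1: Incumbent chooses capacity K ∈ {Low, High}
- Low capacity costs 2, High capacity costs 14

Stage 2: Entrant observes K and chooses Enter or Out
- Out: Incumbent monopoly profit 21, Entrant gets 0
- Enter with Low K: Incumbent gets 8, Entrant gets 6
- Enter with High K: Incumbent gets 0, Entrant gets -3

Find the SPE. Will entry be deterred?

SPE: (High, Enter|Low, Out|High); Entry deterred. Incumbent net profit = 7

Work:
After Low K: Entrant enters (6 > 0)
After High K: Entrant stays out (-3 < 0)
Incumbent: Low → 8−2=6, High → 21−14=7
Incumbent chooses High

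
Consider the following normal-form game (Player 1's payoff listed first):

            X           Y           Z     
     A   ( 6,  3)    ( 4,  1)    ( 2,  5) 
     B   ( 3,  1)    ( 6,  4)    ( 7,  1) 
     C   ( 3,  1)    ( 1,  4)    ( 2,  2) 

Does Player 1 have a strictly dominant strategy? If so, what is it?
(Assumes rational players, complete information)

No strictly dominant strategy exists for Player 1

Work:
A strategy strictly dominates another if it gives a strictly higher payoff against every opponent action. Compare each pair of P1's strategies column-by-column:
  A vs B: [6 vs 3, 4 vs 6, 2 vs 7] → A does not strictly dominate B (column Y: 4 ≤ 6)
  A vs C: [6 vs 3, 4 vs 1, 2 vs 2] → A does not strictly dominate C (column Z: 2 ≤ 2)
  B vs A: [3 vs 6, 6 vs 4, 7 vs 2] → B does not strictly dominate A (column X: 3 ≤ 6)
  B vs C: [3 vs 3, 6 vs 1, 7 vs 2] → B does not strictly dominate C (column X: 3 ≤ 3)
  C vs A: [3 vs 6, 1 vs 4, 2 vs 2] → C does not strictly dominate A (column X: 3 ≤ 6)
  C vs B: [3 vs 3, 1 vs 6, 2 vs 7] → C does not strictly dominate B (column X: 3 ≤ 3)
No single strategy strictly dominates all others → no strictly dominant strategy.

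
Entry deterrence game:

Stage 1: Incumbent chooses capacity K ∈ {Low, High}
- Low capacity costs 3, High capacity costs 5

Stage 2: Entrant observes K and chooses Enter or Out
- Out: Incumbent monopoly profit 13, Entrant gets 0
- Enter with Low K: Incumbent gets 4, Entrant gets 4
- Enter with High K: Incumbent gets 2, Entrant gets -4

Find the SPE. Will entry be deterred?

SPE: (High, Enter|Low, Out|High); Entry deterred. Incumbent net profit = 8

Work:
After Low K: Entrant enters (4 > 0)
After High K: Entrant stays out (-4 < 0)
Incumbent: Low → 4−3=1, High → 13−5=8
Incumbent chooses High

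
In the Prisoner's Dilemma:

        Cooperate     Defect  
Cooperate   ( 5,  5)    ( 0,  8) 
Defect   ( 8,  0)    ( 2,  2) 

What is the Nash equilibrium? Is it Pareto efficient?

(Defect, Defect) is NE; not Pareto efficient

Work:
Defect dominates Cooperate for both players:
If P2 cooperates: Defect (8) > Cooperate (5)
If P2 defects: Defect (2) > Cooperate (0)
NE: (Defect, Defect) with payoff (2, 2)
But (Cooperate, Cooperate) = (5, 5) Pareto dominates (2, 2)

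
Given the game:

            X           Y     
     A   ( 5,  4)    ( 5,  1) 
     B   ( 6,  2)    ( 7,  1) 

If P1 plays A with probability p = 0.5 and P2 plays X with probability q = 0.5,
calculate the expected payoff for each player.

E[P1] = 5.75, E[P2] = 2.0

Work:
E[P1] = p·q·π₁(A,X) + p·(1-q)·π₁(A,Y) + (1-p)·q·π₁(B,X) + (1-p)·(1-q)·π₁(B,Y)
= 0.5·0.5·5 + 0.5·0.5·5 + 0.5·0.5·6 + 0.5·0.5·7
= 5.75

E[P2] = 2.0 (similar calculation)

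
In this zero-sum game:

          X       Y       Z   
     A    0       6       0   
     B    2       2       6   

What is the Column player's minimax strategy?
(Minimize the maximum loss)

Column should play X, value = 2

Work:
Column player minimizes Row's maximum payoff:
Column X: max payoff to Row = 2
Column Y: max payoff to Row = 6
Column Z: max payoff to Row = 6
Minimum is 2, achieved by column X.
Minimax strategy: X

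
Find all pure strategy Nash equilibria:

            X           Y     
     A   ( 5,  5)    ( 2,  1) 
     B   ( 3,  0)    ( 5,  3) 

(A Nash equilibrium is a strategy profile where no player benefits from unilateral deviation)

Nash equilibrium: (A, X), (B, Y)

Work:
Best responses:
  P1 vs X: payoffs [5, 3] → best response A (payoff 5)
  P1 vs Y: payoffs [2, 5] → best response B (payoff 5)
  P2 vs A: payoffs [5, 1] → best response X (payoff 5)
  P2 vs B: payoffs [0, 3] → best response Y (payoff 3)
Mutual best responses: (A,X), (B,Y) → Nash equilibria.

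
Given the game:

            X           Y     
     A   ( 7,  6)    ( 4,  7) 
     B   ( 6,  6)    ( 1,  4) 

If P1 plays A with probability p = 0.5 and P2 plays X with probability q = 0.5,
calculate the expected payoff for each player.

E[P1] = 4.5, E[P2] = 5.75

Work:
E[P1] = p·q·π₁(A,X) + p·(1-q)·π₁(A,Y) + (1-p)·q·π₁(B,X) + (1-p)·(1-q)·π₁(B,Y)
= 0.5·0.5·7 + 0.5·0.5·4 + 0.5·0.5·6 + 0.5·0.5·1
= 4.5

E[P2] = 5.75 (similar calculation)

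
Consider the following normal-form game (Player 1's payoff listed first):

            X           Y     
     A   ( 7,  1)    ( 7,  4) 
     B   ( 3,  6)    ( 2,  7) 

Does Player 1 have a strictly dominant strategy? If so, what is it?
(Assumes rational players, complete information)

Yes, Player 1's strictly dominant strategy is A

Work:
A strategy strictly dominates another if it gives a strictly higher payoff against every opponent action. Compare each pair of P1's strategies column-by-column:
  A vs B: [7 vs 3, 7 vs 2] → A strictly dominates B
  B vs A: [3 vs 7, 2 vs 7] → B does not strictly dominate A (column X: 3 ≤ 7)
A strictly dominates every other strategy → strictly dominant.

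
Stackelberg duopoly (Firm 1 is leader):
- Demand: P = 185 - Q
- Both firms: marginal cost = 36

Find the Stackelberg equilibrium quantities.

q₁* (leader) = 74.5, q₂* (follower) = 37.25

Work:
Follower's reaction: q₂ = (a - c - q₁)/2
Leader substitutes: π₁ = q₁·(a - q₁ - (a-c-q₁)/2 - c)
FOC: q₁* = (185 - 36)/2 = 74.50
Then: q₂* = (185 - 36 - 74.5)/2 = 37.25
Leader has first-mover advantage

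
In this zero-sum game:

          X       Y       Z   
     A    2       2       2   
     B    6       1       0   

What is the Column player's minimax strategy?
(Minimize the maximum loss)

Column should play Y or Z (all achieve the minimum), value = 2

Work:
Column player minimizes Row's maximum payoff:
Column X: max payoff to Row = 6
Column Y: max payoff to Row = 2
Column Z: max payoff to Row = 2
Minimum is 2, achieved by columns Y, Z (tied).
Each of Y or Z is a minimax strategy.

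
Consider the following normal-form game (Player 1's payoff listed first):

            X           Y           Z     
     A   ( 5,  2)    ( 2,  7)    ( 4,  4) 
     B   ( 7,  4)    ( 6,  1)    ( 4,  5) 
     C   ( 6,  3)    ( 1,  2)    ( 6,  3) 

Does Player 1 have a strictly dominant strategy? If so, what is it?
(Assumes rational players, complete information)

No strictly dominant strategy exists for Player 1

Work:
A strategy strictly dominates another if it gives a strictly higher payoff against every opponent action. Compare each pair of P1's strategies column-by-column:
  A vs B: [5 vs 7, 2 vs 6, 4 vs 4] → A does not strictly dominate B (column X: 5 ≤ 7)
  A vs C: [5 vs 6, 2 vs 1, 4 vs 6] → A does not strictly dominate C (column X: 5 ≤ 6)
  B vs A: [7 vs 5, 6 vs 2, 4 vs 4] → B does not strictly dominate A (column Z: 4 ≤ 4)
  B vs C: [7 vs 6, 6 vs 1, 4 vs 6] → B does not strictly dominate C (column Z: 4 ≤ 6)
  C vs A: [6 vs 5, 1 vs 2, 6 vs 4] → C does not strictly dominate A (column Y: 1 ≤ 2)
  C vs B: [6 vs 7, 1 vs 6, 6 vs 4] → C does not strictly dominate B (column X: 6 ≤ 7)
No single strategy strictly dominates all others → no strictly dominant strategy.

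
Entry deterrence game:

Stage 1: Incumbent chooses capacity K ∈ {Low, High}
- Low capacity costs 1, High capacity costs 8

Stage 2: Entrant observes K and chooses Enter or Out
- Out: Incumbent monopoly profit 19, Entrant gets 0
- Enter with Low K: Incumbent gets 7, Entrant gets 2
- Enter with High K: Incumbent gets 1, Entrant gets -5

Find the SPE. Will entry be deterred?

SPE: (High, Enter|Low, Out|High); Entry deterred. Incumbent net profit = 11

Work:
After Low K: Entrant enters (2 > 0)
After High K: Entrant stays out (-5 < 0)
Incumbent: Low → 7−1=6, High → 19−8=11
Incumbent chooses High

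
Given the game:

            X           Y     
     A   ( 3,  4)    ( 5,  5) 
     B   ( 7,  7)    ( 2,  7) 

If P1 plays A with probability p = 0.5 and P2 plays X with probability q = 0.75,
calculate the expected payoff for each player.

E[P1] = 4.625, E[P2] = 5.625

Work:
E[P1] = p·q·π₁(A,X) + p·(1-q)·π₁(A,Y) + (1-p)·q·π₁(B,X) + (1-p)·(1-q)·π₁(B,Y)
= 0.5·0.75·3 + 0.5·0.25·5 + 0.5·0.75·7 + 0.5·0.25·2
= 4.625

E[P2] = 5.625 (similar calculation)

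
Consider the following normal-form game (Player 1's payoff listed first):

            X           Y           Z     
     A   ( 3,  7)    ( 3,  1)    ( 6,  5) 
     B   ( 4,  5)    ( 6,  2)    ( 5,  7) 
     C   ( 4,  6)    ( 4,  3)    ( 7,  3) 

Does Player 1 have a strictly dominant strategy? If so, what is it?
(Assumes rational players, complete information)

No strictly dominant strategy exists for Player 1

Work:
A strategy strictly dominates another if it gives a strictly higher payoff against every opponent action. Compare each pair of P1's strategies column-by-column:
  A vs B: [3 vs 4, 3 vs 6, 6 vs 5] → A does not strictly dominate B (column X: 3 ≤ 4)
  A vs C: [3 vs 4, 3 vs 4, 6 vs 7] → A does not strictly dominate C (column X: 3 ≤ 4)
  B vs A: [4 vs 3, 6 vs 3, 5 vs 6] → B does not strictly dominate A (column Z: 5 ≤ 6)
  B vs C: [4 vs 4, 6 vs 4, 5 vs 7] → B does not strictly dominate C (column X: 4 ≤ 4)
  C vs A: [4 vs 3, 4 vs 3, 7 vs 6] → C strictly dominates A
  C vs B: [4 vs 4, 4 vs 6, 7 vs 5] → C does not strictly dominate B (column X: 4 ≤ 4)
No single strategy strictly dominates all others → no strictly dominant strategy.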